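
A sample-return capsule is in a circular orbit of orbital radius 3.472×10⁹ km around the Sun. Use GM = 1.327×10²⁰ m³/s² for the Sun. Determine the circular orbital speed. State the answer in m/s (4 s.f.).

r = 3.472×10⁹ km = 3.472×10¹² m.
For a circular orbit v = √(μ/r) = √(1.327×10²⁰ / 3.472×10¹²) = √(3.822×10⁷) = 6182 m/s.

v ≈ 6182 m/s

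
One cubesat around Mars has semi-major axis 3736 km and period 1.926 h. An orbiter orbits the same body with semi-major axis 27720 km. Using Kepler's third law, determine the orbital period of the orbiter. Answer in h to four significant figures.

Kepler's third law: T² ∝ a³, so T₂ = T₁ (a₂/a₁)^(3/2).
a₂/a₁ = 7.420, (a₂/a₁)^(3/2) = 20.21.
T₂ = 1.926 × 20.21 = 38.93 h.

T₂ ≈ 38.93 h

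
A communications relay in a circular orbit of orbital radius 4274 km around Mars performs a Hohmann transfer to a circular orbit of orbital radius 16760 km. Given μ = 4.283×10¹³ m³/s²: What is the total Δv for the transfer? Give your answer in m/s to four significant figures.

Δv_total ≈ 1410 m/s

r₁ = 4274 km = 4.274×10⁶ m.
r₂ = 16760 km = 1.676×10⁷ m.
Transfer ellipse a_t = (r₁ + r₂)/2 = 1.052×10⁷ m.
At r₁: circular v_c1 = √(μ/r₁) = 3166 m/s; transfer-periapsis v_p = √[μ(2/r₁ − 1/a_t)] = 3996 m/s.
Δv₁ = v_p − v_c1 = 830.6 m/s.
At r₂: circular v_c2 = √(μ/r₂) = 1599 m/s; transfer-apoapsis v_a = √[μ(2/r₂ − 1/a_t)] = 1019 m/s.
Δv₂ = v_c2 − v_a = 579.5 m/s.
Total Δv = Δv₁ + Δv₂ = 1410 m/s.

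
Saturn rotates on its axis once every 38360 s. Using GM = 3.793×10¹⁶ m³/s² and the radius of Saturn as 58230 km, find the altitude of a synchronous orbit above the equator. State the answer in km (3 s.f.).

h_sync ≈ 54000 km

A synchronous orbit has period T, so by Kepler's third law a = (μT²/4π²)^(1/3).
μT²/4π² = 3.793×10¹⁶ × (3.836×10⁴)² / 39.48 = 1.414×10²⁴ m³.
a = 1.122×10⁸ m = 1.1223×10⁵ km.
Altitude h = a − R = 1.1223×10⁵ − 58230 = 54005 km.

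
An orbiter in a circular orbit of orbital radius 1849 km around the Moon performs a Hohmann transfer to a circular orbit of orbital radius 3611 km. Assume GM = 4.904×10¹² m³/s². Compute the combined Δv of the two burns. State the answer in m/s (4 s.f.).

Δv_total ≈ 450.7 m/s

r₁ = 1849 km = 1.849×10⁶ m.
r₂ = 3611 km = 3.611×10⁶ m.
Transfer ellipse a_t = (r₁ + r₂)/2 = 2.730×10⁶ m.
At r₁: circular v_c1 = √(μ/r₁) = 1629 m/s; transfer-perilune v_p = √[μ(2/r₁ − 1/a_t)] = 1873 m/s.
Δv₁ = v_p − v_c1 = 244.4 m/s.
At r₂: circular v_c2 = √(μ/r₂) = 1165 m/s; transfer-apolune v_a = √[μ(2/r₂ − 1/a_t)] = 959.1 m/s.
Δv₂ = v_c2 − v_a = 206.3 m/s.
Total Δv = Δv₁ + Δv₂ = 450.7 m/s.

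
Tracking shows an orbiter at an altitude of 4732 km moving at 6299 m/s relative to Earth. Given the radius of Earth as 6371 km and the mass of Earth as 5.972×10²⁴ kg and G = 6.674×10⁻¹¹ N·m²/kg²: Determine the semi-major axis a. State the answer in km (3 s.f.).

μ = GM = 6.674×10⁻¹¹ × 5.972×10²⁴ = 3.986×10¹⁴ m³/s².
r = 6371 + 4732 = 11103 km = 1.110×10⁷ m.
Specific orbital energy ε = v²/2 − μ/r = (6299)²/2 − 3.986×10¹⁴/1.110×10⁷ = -1.606×10⁷ J/kg.
Since ε = −μ/(2a), a = −μ/(2ε) = 1.241×10⁷ m = 12410 km.

a ≈ 12400 km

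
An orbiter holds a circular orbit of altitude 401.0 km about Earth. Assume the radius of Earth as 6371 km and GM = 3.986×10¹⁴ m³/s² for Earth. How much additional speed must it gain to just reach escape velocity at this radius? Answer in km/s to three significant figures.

Δv ≈ 3.18 km/s

r = 6371 + 401.0 = 6772.0 km = 6.7720×10⁶ m.
Circular speed v_c = √(μ/r) = 7672 m/s.
Escape speed v_esc = √(2μ/r) = √2 × v_c = 10850 m/s.
Δv = v_esc − v_c = 3178 m/s = 3.178 km/s.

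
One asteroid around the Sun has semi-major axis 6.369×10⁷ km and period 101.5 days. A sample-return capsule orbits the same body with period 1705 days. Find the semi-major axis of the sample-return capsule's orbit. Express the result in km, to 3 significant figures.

Kepler's third law: a³ ∝ T², so a₂ = a₁ (T₂/T₁)^(2/3).
T₂/T₁ = 16.80, (T₂/T₁)^(2/3) = 6.559.
a₂ = 6.369×10⁷ × 6.559 = 4.177×10⁸ km.

a₂ ≈ 4.18×10⁸ km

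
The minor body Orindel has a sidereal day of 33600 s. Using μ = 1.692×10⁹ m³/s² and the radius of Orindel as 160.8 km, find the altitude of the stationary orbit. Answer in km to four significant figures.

A synchronous orbit has period T, so by Kepler's third law a = (μT²/4π²)^(1/3).
μT²/4π² = 1.692×10⁹ × (3.360×10⁴)² / 39.48 = 4.839×10¹⁶ m³.
a = 3.644×10⁵ m = 364.40 km.
Altitude h = a − R = 364.40 − 160.8 = 203.60 km.

h_sync ≈ 203.6 km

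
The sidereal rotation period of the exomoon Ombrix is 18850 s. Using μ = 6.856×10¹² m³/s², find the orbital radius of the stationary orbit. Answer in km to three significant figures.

A synchronous orbit has period T, so by Kepler's third law a = (μT²/4π²)^(1/3).
μT²/4π² = 6.856×10¹² × (1.885×10⁴)² / 39.48 = 6.171×10¹⁹ m³.
a = 3.952×10⁶ m = 3951.6 km.

r_sync ≈ 3950 km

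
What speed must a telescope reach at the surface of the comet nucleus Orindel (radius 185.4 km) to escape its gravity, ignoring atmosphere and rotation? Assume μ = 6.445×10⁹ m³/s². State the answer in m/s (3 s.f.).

v_esc ≈ 264 m/s

r = R = 1.854×10⁵ m.
Escape speed v_esc = √(2μ/r) = √(2 × 6.445×10⁹ / 1.854×10⁵) = √(6.953×10⁴) = 263.7 m/s.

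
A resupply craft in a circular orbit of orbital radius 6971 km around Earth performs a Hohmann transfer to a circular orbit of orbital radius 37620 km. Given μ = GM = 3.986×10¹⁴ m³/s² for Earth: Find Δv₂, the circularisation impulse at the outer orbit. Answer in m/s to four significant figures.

Δv ≈ 1435 m/s

r₁ = 6971 km = 6.971×10⁶ m.
r₂ = 37620 km = 3.762×10⁷ m.
Transfer ellipse a_t = (r₁ + r₂)/2 = 2.230×10⁷ m.
At r₁: circular v_c1 = √(μ/r₁) = 7562 m/s; transfer-perigee v_p = √[μ(2/r₁ − 1/a_t)] = 9822 m/s.
At r₂: circular v_c2 = √(μ/r₂) = 3255 m/s; transfer-apogee v_a = √[μ(2/r₂ − 1/a_t)] = 1820 m/s.
Δv₂ = v_c2 − v_a = 1435 m/s.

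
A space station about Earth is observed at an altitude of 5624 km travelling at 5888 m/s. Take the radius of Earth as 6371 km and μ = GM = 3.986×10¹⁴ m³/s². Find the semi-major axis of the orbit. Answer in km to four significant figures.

a ≈ 12540 km

r = 6371 + 5624 = 11995 km = 1.200×10⁷ m.
Specific orbital energy ε = v²/2 − μ/r = (5888)²/2 − 3.986×10¹⁴/1.200×10⁷ = -1.590×10⁷ J/kg.
Since ε = −μ/(2a), a = −μ/(2ε) = 1.254×10⁷ m = 12538 km.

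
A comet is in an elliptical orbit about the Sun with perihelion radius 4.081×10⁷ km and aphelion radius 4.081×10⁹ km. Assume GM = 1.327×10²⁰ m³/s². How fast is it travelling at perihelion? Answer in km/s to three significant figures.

v ≈ 80.2 km/s

Semi-major axis a = (r_p + r_a)/2 = 2.0609×10⁹ km = 2.061×10¹² m.
Vis-viva: v² = μ(2/r − 1/a) = 1.327×10²⁰ × (4.901×10⁻¹¹ − 4.852×10⁻¹³) = 6.439×10⁹ m²/s².
v = 80240 m/s = 80.24 km/s.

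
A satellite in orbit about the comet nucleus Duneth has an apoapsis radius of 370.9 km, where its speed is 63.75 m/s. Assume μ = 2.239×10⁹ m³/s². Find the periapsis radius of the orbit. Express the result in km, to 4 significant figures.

r_a = 3.709×10⁵ m.
Specific energy ε = v²/2 − μ/r = -4.005×10³ J/kg, so a = −μ/(2ε) = 2.796×10⁵ m.
The apsides satisfy r_p + r_a = 2a, so the periapsis radius is 2a − r_a = 1.882×10⁵ m = 188.20 km.

periapsis radius ≈ 188.2 km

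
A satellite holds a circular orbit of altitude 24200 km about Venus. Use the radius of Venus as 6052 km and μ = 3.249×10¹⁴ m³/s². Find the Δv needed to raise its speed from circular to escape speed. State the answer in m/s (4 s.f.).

Δv ≈ 1357 m/s

r = 6052 + 24200 = 30252 km = 3.0252×10⁷ m.
Circular speed v_c = √(μ/r) = 3277 m/s.
Escape speed v_esc = √(2μ/r) = √2 × v_c = 4635 m/s.
Δv = v_esc − v_c = 1357 m/s.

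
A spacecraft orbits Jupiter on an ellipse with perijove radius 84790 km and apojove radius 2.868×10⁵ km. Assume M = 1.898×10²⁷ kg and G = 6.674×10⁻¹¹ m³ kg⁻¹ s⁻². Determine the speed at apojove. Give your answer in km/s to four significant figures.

v ≈ 14.20 km/s

μ = GM = 6.674×10⁻¹¹ × 1.898×10²⁷ = 1.267×10¹⁷ m³/s².
Semi-major axis a = (r_p + r_a)/2 = 1.8580×10⁵ km = 1.858×10⁸ m.
Vis-viva: v² = μ(2/r − 1/a) = 1.267×10¹⁷ × (6.974×10⁻⁹ − 5.382×10⁻⁹) = 2.016×10⁸ m²/s².
v = 14200 m/s = 14.20 km/s.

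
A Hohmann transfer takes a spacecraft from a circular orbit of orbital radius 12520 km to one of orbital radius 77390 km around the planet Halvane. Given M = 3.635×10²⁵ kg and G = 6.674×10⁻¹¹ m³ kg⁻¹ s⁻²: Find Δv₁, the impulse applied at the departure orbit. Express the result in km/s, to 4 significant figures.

Δv ≈ 4.344 km/s

μ = GM = 6.674×10⁻¹¹ × 3.635×10²⁵ = 2.426×10¹⁵ m³/s².
r₁ = 12520 km = 1.252×10⁷ m.
r₂ = 77390 km = 7.739×10⁷ m.
Transfer ellipse a_t = (r₁ + r₂)/2 = 4.496×10⁷ m.
At r₁: circular v_c1 = √(μ/r₁) = 13920 m/s; transfer-periapsis v_p = √[μ(2/r₁ − 1/a_t)] = 18260 m/s.
Δv₁ = v_p − v_c1 = 4344 m/s.
= 4.344 km/s.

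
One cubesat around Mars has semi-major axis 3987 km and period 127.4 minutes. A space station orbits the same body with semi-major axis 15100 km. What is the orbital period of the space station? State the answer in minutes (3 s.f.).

Kepler's third law: T² ∝ a³, so T₂ = T₁ (a₂/a₁)^(3/2).
a₂/a₁ = 3.787, (a₂/a₁)^(3/2) = 7.370.
T₂ = 127.4 × 7.370 = 939.0 minutes.

T₂ ≈ 939 minutes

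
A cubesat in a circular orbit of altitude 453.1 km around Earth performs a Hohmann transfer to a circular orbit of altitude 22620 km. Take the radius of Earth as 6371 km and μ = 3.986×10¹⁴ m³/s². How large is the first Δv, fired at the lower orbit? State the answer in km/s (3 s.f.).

Δv ≈ 2.08 km/s

r₁ = 6371 + 453.1 = 6824.1 km = 6.8241×10⁶ m.
r₂ = 6371 + 22620 = 28991 km = 2.8991×10⁷ m.
Transfer ellipse a_t = (r₁ + r₂)/2 = 1.791×10⁷ m.
At r₁: circular v_c1 = √(μ/r₁) = 7643 m/s; transfer-perigee v_p = √[μ(2/r₁ − 1/a_t)] = 9724 m/s.
Δv₁ = v_p − v_c1 = 2082 m/s.
= 2.082 km/s.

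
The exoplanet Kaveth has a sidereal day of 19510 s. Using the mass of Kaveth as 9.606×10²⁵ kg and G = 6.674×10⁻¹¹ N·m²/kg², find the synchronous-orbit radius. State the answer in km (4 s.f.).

μ = GM = 6.674×10⁻¹¹ × 9.606×10²⁵ = 6.411×10¹⁵ m³/s².
A synchronous orbit has period T, so by Kepler's third law a = (μT²/4π²)^(1/3).
μT²/4π² = 6.411×10¹⁵ × (1.951×10⁴)² / 39.48 = 6.181×10²² m³.
a = 3.954×10⁷ m = 39539 km.

r_sync ≈ 39540 km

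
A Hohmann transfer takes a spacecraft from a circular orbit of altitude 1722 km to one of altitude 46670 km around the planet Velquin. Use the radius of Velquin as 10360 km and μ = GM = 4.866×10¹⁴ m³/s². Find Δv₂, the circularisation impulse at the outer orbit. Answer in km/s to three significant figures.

r₁ = 10360 + 1722 = 12082 km = 1.2082×10⁷ m.
r₂ = 10360 + 46670 = 57030 km = 5.7030×10⁷ m.
Transfer ellipse a_t = (r₁ + r₂)/2 = 3.456×10⁷ m.
At r₁: circular v_c1 = √(μ/r₁) = 6346 m/s; transfer-periapsis v_p = √[μ(2/r₁ − 1/a_t)] = 8153 m/s.
At r₂: circular v_c2 = √(μ/r₂) = 2921 m/s; transfer-apoapsis v_a = √[μ(2/r₂ − 1/a_t)] = 1727 m/s.
Δv₂ = v_c2 − v_a = 1194 m/s.
= 1.194 km/s.

Δv ≈ 1.19 km/s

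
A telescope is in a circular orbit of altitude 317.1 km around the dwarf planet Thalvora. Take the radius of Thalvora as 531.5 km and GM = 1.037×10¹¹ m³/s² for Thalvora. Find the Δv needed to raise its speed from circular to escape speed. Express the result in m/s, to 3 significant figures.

Δv ≈ 145 m/s

r = 531.5 + 317.1 = 848.60 km = 8.4860×10⁵ m.
Circular speed v_c = √(μ/r) = 349.6 m/s.
Escape speed v_esc = √(2μ/r) = √2 × v_c = 494.4 m/s.
Δv = v_esc − v_c = 144.8 m/s.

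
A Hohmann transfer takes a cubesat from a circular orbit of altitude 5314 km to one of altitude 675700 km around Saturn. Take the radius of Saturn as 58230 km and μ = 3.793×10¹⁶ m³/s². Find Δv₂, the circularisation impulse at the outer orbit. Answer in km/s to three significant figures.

Δv ≈ 4.32 km/s

r₁ = 58230 + 5314 = 63544 km = 6.3544×10⁷ m.
r₂ = 58230 + 675700 = 733930 km = 7.3393×10⁸ m.
Transfer ellipse a_t = (r₁ + r₂)/2 = 3.987×10⁸ m.
At r₁: circular v_c1 = √(μ/r₁) = 24430 m/s; transfer-perikrone v_p = √[μ(2/r₁ − 1/a_t)] = 33150 m/s.
At r₂: circular v_c2 = √(μ/r₂) = 7189 m/s; transfer-apokrone v_a = √[μ(2/r₂ − 1/a_t)] = 2870 m/s.
Δv₂ = v_c2 − v_a = 4319 m/s.
= 4.319 km/s.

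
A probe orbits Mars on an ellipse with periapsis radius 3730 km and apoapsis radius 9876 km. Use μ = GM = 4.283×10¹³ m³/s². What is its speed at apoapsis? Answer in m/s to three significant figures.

v ≈ 1540 m/s

Semi-major axis a = (r_p + r_a)/2 = 6803.0 km = 6.803×10⁶ m.
Vis-viva: v² = μ(2/r − 1/a) = 4.283×10¹³ × (2.025×10⁻⁷ − 1.470×10⁻⁷) = 2.378×10⁶ m²/s².
v = 1542 m/s.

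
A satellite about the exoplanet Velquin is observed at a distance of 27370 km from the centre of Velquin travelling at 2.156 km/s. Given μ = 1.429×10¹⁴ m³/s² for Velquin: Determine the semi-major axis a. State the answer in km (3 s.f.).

r = 2.737×10⁷ m.
Specific orbital energy ε = v²/2 − μ/r = (2156)²/2 − 1.429×10¹⁴/2.737×10⁷ = -2.897×10⁶ J/kg.
Since ε = −μ/(2a), a = −μ/(2ε) = 2.466×10⁷ m = 24664 km.

a ≈ 24700 km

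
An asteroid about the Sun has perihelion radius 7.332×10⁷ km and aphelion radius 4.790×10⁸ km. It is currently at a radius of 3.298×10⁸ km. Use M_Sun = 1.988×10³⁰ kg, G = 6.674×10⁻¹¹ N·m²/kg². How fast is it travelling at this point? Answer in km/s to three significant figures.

μ = GM = 6.674×10⁻¹¹ × 1.988×10³⁰ = 1.327×10²⁰ m³/s².
Semi-major axis a = (r_p + r_a)/2 = 2.7616×10⁸ km = 2.762×10¹¹ m.
Vis-viva: v² = μ(2/r − 1/a) = 1.327×10²⁰ × (6.064×10⁻¹² − 3.621×10⁻¹²) = 3.242×10⁸ m²/s².
v = 18000 m/s = 18.00 km/s.

v ≈ 18.0 km/s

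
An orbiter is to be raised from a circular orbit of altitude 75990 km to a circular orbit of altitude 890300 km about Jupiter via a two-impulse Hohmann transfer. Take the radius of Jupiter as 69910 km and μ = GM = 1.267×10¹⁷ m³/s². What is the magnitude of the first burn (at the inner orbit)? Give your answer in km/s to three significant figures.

r₁ = 69910 + 75990 = 145900 km = 1.4590×10⁸ m.
r₂ = 69910 + 890300 = 960210 km = 9.6021×10⁸ m.
Transfer ellipse a_t = (r₁ + r₂)/2 = 5.531×10⁸ m.
At r₁: circular v_c1 = √(μ/r₁) = 29470 m/s; transfer-perijove v_p = √[μ(2/r₁ − 1/a_t)] = 38830 m/s.
Δv₁ = v_p − v_c1 = 9361 m/s.
= 9.361 km/s.

Δv ≈ 9.36 km/s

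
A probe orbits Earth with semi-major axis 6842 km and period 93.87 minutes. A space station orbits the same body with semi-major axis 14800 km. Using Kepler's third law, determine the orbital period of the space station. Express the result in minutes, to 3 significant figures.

Kepler's third law: T² ∝ a³, so T₂ = T₁ (a₂/a₁)^(3/2).
a₂/a₁ = 2.163, (a₂/a₁)^(3/2) = 3.181.
T₂ = 93.87 × 3.181 = 298.6 minutes.

T₂ ≈ 299 minutes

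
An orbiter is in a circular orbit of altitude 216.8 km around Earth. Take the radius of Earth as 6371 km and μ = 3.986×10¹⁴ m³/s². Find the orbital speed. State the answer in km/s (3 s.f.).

r = 6371 + 216.8 = 6587.8 km = 6.5878×10⁶ m.
For a circular orbit v = √(μ/r) = √(3.986×10¹⁴ / 6.588×10⁶) = √(6.051×10⁷) = 7779 m/s.
That is 7.779 km/s.

v ≈ 7.78 km/s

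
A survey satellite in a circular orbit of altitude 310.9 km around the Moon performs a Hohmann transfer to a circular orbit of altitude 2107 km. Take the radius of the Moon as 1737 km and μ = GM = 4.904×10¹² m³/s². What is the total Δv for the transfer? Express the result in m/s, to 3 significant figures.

Δv_total ≈ 408 m/s

r₁ = 1737 + 310.9 = 2047.9 km = 2.0479×10⁶ m.
r₂ = 1737 + 2107 = 3844.0 km = 3.8440×10⁶ m.
Transfer ellipse a_t = (r₁ + r₂)/2 = 2.946×10⁶ m.
At r₁: circular v_c1 = √(μ/r₁) = 1547 m/s; transfer-perilune v_p = √[μ(2/r₁ − 1/a_t)] = 1768 m/s.
Δv₁ = v_p − v_c1 = 220.2 m/s.
At r₂: circular v_c2 = √(μ/r₂) = 1129 m/s; transfer-apolune v_a = √[μ(2/r₂ − 1/a_t)] = 941.7 m/s.
Δv₂ = v_c2 − v_a = 187.8 m/s.
Total Δv = Δv₁ + Δv₂ = 408.0 m/s.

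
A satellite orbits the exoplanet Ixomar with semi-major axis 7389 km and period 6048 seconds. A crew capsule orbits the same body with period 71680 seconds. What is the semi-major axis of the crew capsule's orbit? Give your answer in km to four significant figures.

a₂ ≈ 38410 km

Kepler's third law: a³ ∝ T², so a₂ = a₁ (T₂/T₁)^(2/3).
T₂/T₁ = 11.85, (T₂/T₁)^(2/3) = 5.198.
a₂ = 7389 × 5.198 = 38410 km.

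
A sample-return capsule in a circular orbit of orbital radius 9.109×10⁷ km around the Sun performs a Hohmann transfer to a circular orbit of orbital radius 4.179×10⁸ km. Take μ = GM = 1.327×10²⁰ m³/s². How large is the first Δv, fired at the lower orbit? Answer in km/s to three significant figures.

Δv ≈ 10.7 km/s

r₁ = 9.109×10⁷ km = 9.109×10¹⁰ m.
r₂ = 4.179×10⁸ km = 4.179×10¹¹ m.
Transfer ellipse a_t = (r₁ + r₂)/2 = 2.545×10¹¹ m.
At r₁: circular v_c1 = √(μ/r₁) = 38170 m/s; transfer-perihelion v_p = √[μ(2/r₁ − 1/a_t)] = 48910 m/s.
Δv₁ = v_p − v_c1 = 10740 m/s.
= 10.74 km/s.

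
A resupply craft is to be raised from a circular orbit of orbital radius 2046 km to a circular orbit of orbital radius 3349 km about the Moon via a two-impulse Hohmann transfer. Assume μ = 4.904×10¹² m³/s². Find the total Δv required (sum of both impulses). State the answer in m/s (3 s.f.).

Δv_total ≈ 333 m/s

r₁ = 2046 km = 2.046×10⁶ m.
r₂ = 3349 km = 3.349×10⁶ m.
Transfer ellipse a_t = (r₁ + r₂)/2 = 2.698×10⁶ m.
At r₁: circular v_c1 = √(μ/r₁) = 1548 m/s; transfer-perilune v_p = √[μ(2/r₁ − 1/a_t)] = 1725 m/s.
Δv₁ = v_p − v_c1 = 176.9 m/s.
At r₂: circular v_c2 = √(μ/r₂) = 1210 m/s; transfer-apolune v_a = √[μ(2/r₂ − 1/a_t)] = 1054 m/s.
Δv₂ = v_c2 − v_a = 156.2 m/s.
Total Δv = Δv₁ + Δv₂ = 333.1 m/s.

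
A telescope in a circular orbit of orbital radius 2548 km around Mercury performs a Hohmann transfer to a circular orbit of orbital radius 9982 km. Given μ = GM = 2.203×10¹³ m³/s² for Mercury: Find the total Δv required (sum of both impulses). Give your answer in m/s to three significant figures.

Δv_total ≈ 1310 m/s

r₁ = 2548 km = 2.548×10⁶ m.
r₂ = 9982 km = 9.982×10⁶ m.
Transfer ellipse a_t = (r₁ + r₂)/2 = 6.265×10⁶ m.
At r₁: circular v_c1 = √(μ/r₁) = 2940 m/s; transfer-periherm v_p = √[μ(2/r₁ − 1/a_t)] = 3712 m/s.
Δv₁ = v_p − v_c1 = 771.1 m/s.
At r₂: circular v_c2 = √(μ/r₂) = 1486 m/s; transfer-apoherm v_a = √[μ(2/r₂ − 1/a_t)] = 947.4 m/s.
Δv₂ = v_c2 − v_a = 538.2 m/s.
Total Δv = Δv₁ + Δv₂ = 1309 m/s.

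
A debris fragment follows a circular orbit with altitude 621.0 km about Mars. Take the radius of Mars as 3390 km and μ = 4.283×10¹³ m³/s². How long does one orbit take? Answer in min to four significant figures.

r = 3390 + 621.0 = 4011.0 km = 4.0110×10⁶ m.
Kepler's third law: T = 2π√(r³/μ) = 2π√((4.011×10⁶)³ / 4.283×10¹³).
r³/μ = 1.507×10⁶ s², so T = 2π × 1.227×10³ = 7.712×10³ s.
Converting: 7.712×10³ s ÷ 60.00 = 128.5 min.

T ≈ 128.5 min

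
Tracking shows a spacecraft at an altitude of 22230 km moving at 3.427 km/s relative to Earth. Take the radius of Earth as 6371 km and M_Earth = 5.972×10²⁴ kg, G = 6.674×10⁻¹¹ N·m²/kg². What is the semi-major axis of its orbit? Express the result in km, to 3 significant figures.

μ = GM = 6.674×10⁻¹¹ × 5.972×10²⁴ = 3.986×10¹⁴ m³/s².
r = 6371 + 22230 = 28601 km = 2.860×10⁷ m.
Vis-viva rearranged: 1/a = 2/r − v²/μ = 6.993×10⁻⁸ − 2.947×10⁻⁸ = 4.046×10⁻⁸ m⁻¹.
a = 2.471×10⁷ m = 24715 km.

a ≈ 24700 km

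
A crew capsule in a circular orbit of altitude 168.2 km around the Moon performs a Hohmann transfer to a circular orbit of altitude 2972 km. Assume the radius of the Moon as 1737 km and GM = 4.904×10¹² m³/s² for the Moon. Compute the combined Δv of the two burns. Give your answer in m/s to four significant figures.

Δv_total ≈ 556.0 m/s

r₁ = 1737 + 168.2 = 1905.2 km = 1.9052×10⁶ m.
r₂ = 1737 + 2972 = 4709.0 km = 4.7090×10⁶ m.
Transfer ellipse a_t = (r₁ + r₂)/2 = 3.307×10⁶ m.
At r₁: circular v_c1 = √(μ/r₁) = 1604 m/s; transfer-perilune v_p = √[μ(2/r₁ − 1/a_t)] = 1914 m/s.
Δv₁ = v_p − v_c1 = 310.1 m/s.
At r₂: circular v_c2 = √(μ/r₂) = 1020 m/s; transfer-apolune v_a = √[μ(2/r₂ − 1/a_t)] = 774.6 m/s.
Δv₂ = v_c2 − v_a = 245.9 m/s.
Total Δv = Δv₁ + Δv₂ = 556.0 m/s.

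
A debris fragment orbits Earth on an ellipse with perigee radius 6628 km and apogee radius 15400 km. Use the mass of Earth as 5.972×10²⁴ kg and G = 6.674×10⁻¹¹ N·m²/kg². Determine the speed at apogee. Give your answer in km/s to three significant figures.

μ = GM = 6.674×10⁻¹¹ × 5.972×10²⁴ = 3.986×10¹⁴ m³/s².
Semi-major axis a = (r_p + r_a)/2 = 11014 km = 1.101×10⁷ m.
Vis-viva: v² = μ(2/r − 1/a) = 3.986×10¹⁴ × (1.299×10⁻⁷ − 9.079×10⁻⁸) = 1.557×10⁷ m²/s².
v = 3946 m/s = 3.946 km/s.

v ≈ 3.95 km/s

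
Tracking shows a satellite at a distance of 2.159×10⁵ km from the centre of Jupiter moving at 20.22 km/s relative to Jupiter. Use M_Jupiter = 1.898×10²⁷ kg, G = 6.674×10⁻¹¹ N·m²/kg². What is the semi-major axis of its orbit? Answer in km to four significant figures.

μ = GM = 6.674×10⁻¹¹ × 1.898×10²⁷ = 1.267×10¹⁷ m³/s².
r = 2.159×10⁸ m.
Vis-viva rearranged: 1/a = 2/r − v²/μ = 9.264×10⁻⁹ − 3.228×10⁻⁹ = 6.036×10⁻⁹ m⁻¹.
a = 1.657×10⁸ m = 1.6567×10⁵ km.

a ≈ 1.657×10⁵ km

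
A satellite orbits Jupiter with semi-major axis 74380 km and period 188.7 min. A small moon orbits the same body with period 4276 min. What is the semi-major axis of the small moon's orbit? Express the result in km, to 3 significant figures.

Kepler's third law: a³ ∝ T², so a₂ = a₁ (T₂/T₁)^(2/3).
T₂/T₁ = 22.66, (T₂/T₁)^(2/3) = 8.008.
a₂ = 74380 × 8.008 = 5.956×10⁵ km.

a₂ ≈ 5.96×10⁵ km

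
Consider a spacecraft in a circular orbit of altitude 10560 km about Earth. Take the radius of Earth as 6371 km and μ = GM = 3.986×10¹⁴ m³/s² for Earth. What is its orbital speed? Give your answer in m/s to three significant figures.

v ≈ 4850 m/s

r = 6371 + 10560 = 16931 km = 1.6931×10⁷ m.
For a circular orbit v = √(μ/r) = √(3.986×10¹⁴ / 1.693×10⁷) = √(2.354×10⁷) = 4852 m/s.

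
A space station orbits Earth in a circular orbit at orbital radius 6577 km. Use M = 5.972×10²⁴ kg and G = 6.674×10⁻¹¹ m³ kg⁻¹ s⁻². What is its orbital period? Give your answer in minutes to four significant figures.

T ≈ 88.47 minutes

μ = GM = 6.674×10⁻¹¹ × 5.972×10²⁴ = 3.986×10¹⁴ m³/s².
r = 6577 km = 6.577×10⁶ m.
Kepler's third law: T = 2π√(r³/μ) = 2π√((6.577×10⁶)³ / 3.986×10¹⁴).
r³/μ = 7.138×10⁵ s², so T = 2π × 8.449×10² = 5.308×10³ s.
Converting: 5.308×10³ s ÷ 60.00 = 88.47 minutes.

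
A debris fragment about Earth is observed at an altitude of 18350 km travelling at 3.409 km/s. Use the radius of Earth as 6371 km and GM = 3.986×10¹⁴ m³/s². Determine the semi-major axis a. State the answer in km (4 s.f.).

a ≈ 19320 km

r = 6371 + 18350 = 24721 km = 2.472×10⁷ m.
Specific orbital energy ε = v²/2 − μ/r = (3409)²/2 − 3.986×10¹⁴/2.472×10⁷ = -1.031×10⁷ J/kg.
Since ε = −μ/(2a), a = −μ/(2ε) = 1.932×10⁷ m = 19325 km.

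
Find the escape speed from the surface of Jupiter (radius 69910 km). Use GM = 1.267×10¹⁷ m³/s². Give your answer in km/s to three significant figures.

v_esc ≈ 60.2 km/s

r = R = 6.991×10⁷ m.
Escape speed v_esc = √(2μ/r) = √(2 × 1.267×10¹⁷ / 6.991×10⁷) = √(3.625×10⁹) = 60210 m/s.
= 60.21 km/s.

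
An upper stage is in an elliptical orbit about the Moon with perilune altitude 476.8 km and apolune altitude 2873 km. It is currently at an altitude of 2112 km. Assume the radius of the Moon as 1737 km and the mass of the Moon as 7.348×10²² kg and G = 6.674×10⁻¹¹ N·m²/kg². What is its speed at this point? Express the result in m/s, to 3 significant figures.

μ = GM = 6.674×10⁻¹¹ × 7.348×10²² = 4.904×10¹² m³/s².
r_p = 1737 + 476.8 = 2213.8 km = 2.2138×10⁶ m.
r_a = 1737 + 2873 = 4610.0 km = 4.6100×10⁶ m.
r = 1737 + 2112 = 3849.0 km = 3.849×10⁶ m.
Semi-major axis a = (r_p + r_a)/2 = 3411.9 km = 3.412×10⁶ m.
Vis-viva: v² = μ(2/r − 1/a) = 4.904×10¹² × (5.196×10⁻⁷ − 2.931×10⁻⁷) = 1.111×10⁶ m²/s².
v = 1054 m/s.

v ≈ 1050 m/s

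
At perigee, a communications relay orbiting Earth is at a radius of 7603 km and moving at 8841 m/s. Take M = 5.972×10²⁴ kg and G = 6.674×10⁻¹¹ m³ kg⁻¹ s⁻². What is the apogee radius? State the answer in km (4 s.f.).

apogee radius ≈ 22270 km

μ = GM = 6.674×10⁻¹¹ × 5.972×10²⁴ = 3.986×10¹⁴ m³/s².
r_p = 7.603×10⁶ m.
Specific energy ε = v²/2 − μ/r = -1.334×10⁷ J/kg, so a = −μ/(2ε) = 1.494×10⁷ m.
The apsides satisfy r_p + r_a = 2a, so the apogee radius is 2a − r_p = 2.227×10⁷ m = 22272 km.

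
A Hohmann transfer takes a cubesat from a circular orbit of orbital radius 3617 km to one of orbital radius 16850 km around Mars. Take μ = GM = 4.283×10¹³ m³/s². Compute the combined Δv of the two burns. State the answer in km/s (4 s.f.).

r₁ = 3617 km = 3.617×10⁶ m.
r₂ = 16850 km = 1.685×10⁷ m.
Transfer ellipse a_t = (r₁ + r₂)/2 = 1.023×10⁷ m.
At r₁: circular v_c1 = √(μ/r₁) = 3441 m/s; transfer-periapsis v_p = √[μ(2/r₁ − 1/a_t)] = 4416 m/s.
Δv₁ = v_p − v_c1 = 974.5 m/s.
At r₂: circular v_c2 = √(μ/r₂) = 1594 m/s; transfer-apoapsis v_a = √[μ(2/r₂ − 1/a_t)] = 947.8 m/s.
Δv₂ = v_c2 − v_a = 646.5 m/s.
Total Δv = Δv₁ + Δv₂ = 1621 m/s = 1.621 km/s.

Δv_total ≈ 1.621 km/s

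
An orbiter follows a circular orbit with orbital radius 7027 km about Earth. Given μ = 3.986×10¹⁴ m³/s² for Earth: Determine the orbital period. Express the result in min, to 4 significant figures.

r = 7027 km = 7.027×10⁶ m.
Kepler's third law: T = 2π√(r³/μ) = 2π√((7.027×10⁶)³ / 3.986×10¹⁴).
r³/μ = 8.705×10⁵ s², so T = 2π × 9.330×10² = 5.862×10³ s.
Converting: 5.862×10³ s ÷ 60.00 = 97.70 min.

T ≈ 97.70 min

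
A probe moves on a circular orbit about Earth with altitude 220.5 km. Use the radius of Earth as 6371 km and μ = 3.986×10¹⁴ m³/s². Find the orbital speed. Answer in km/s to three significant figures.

v ≈ 7.78 km/s

r = 6371 + 220.5 = 6591.5 km = 6.5915×10⁶ m.
For a circular orbit v = √(μ/r) = √(3.986×10¹⁴ / 6.592×10⁶) = √(6.047×10⁷) = 7776 m/s.
That is 7.776 km/s.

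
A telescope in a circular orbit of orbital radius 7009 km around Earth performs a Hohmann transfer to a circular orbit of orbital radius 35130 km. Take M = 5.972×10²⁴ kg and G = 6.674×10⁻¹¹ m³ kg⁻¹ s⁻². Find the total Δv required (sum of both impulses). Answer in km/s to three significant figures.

Δv_total ≈ 3.62 km/s

μ = GM = 6.674×10⁻¹¹ × 5.972×10²⁴ = 3.986×10¹⁴ m³/s².
r₁ = 7009 km = 7.009×10⁶ m.
r₂ = 35130 km = 3.513×10⁷ m.
Transfer ellipse a_t = (r₁ + r₂)/2 = 2.107×10⁷ m.
At r₁: circular v_c1 = √(μ/r₁) = 7541 m/s; transfer-perigee v_p = √[μ(2/r₁ − 1/a_t)] = 9737 m/s.
Δv₁ = v_p − v_c1 = 2196 m/s.
At r₂: circular v_c2 = √(μ/r₂) = 3368 m/s; transfer-apogee v_a = √[μ(2/r₂ − 1/a_t)] = 1943 m/s.
Δv₂ = v_c2 − v_a = 1426 m/s.
Total Δv = Δv₁ + Δv₂ = 3622 m/s = 3.622 km/s.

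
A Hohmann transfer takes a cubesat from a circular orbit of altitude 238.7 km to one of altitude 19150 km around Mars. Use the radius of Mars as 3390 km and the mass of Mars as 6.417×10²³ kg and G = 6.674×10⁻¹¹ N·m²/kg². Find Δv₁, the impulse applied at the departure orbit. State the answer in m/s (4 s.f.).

μ = GM = 6.674×10⁻¹¹ × 6.417×10²³ = 4.283×10¹³ m³/s².
r₁ = 3390 + 238.7 = 3628.7 km = 3.6287×10⁶ m.
r₂ = 3390 + 19150 = 22540 km = 2.2540×10⁷ m.
Transfer ellipse a_t = (r₁ + r₂)/2 = 1.308×10⁷ m.
At r₁: circular v_c1 = √(μ/r₁) = 3435 m/s; transfer-periapsis v_p = √[μ(2/r₁ − 1/a_t)] = 4509 m/s.
Δv₁ = v_p − v_c1 = 1074 m/s.

Δv ≈ 1074 m/s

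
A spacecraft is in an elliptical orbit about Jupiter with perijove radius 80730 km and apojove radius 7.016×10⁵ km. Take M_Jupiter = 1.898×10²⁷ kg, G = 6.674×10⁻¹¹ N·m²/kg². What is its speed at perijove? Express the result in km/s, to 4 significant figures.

v ≈ 53.05 km/s

μ = GM = 6.674×10⁻¹¹ × 1.898×10²⁷ = 1.267×10¹⁷ m³/s².
Semi-major axis a = (r_p + r_a)/2 = 3.9116×10⁵ km = 3.912×10⁸ m.
Vis-viva: v² = μ(2/r − 1/a) = 1.267×10¹⁷ × (2.477×10⁻⁸ − 2.556×10⁻⁹) = 2.814×10⁹ m²/s².
v = 53050 m/s = 53.05 km/s.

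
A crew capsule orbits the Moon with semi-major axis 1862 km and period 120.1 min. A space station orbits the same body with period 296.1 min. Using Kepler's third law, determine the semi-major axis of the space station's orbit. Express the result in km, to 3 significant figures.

Kepler's third law: a³ ∝ T², so a₂ = a₁ (T₂/T₁)^(2/3).
T₂/T₁ = 2.465, (T₂/T₁)^(2/3) = 1.825.
a₂ = 1862 × 1.825 = 3398 km.

a₂ ≈ 3400 km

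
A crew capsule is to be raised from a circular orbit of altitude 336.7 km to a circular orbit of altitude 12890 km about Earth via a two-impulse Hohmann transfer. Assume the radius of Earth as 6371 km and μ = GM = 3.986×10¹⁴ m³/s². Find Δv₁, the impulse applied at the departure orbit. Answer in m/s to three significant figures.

r₁ = 6371 + 336.7 = 6707.7 km = 6.7077×10⁶ m.
r₂ = 6371 + 12890 = 19261 km = 1.9261×10⁷ m.
Transfer ellipse a_t = (r₁ + r₂)/2 = 1.298×10⁷ m.
At r₁: circular v_c1 = √(μ/r₁) = 7709 m/s; transfer-perigee v_p = √[μ(2/r₁ − 1/a_t)] = 9389 m/s.
Δv₁ = v_p − v_c1 = 1680 m/s.

Δv ≈ 1680 m/s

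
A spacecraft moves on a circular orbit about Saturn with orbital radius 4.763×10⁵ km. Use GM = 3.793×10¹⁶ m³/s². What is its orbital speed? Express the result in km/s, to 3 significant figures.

v ≈ 8.92 km/s

r = 4.763×10⁵ km = 4.763×10⁸ m.
For a circular orbit v = √(μ/r) = √(3.793×10¹⁶ / 4.763×10⁸) = √(7.963×10⁷) = 8924 m/s.
That is 8.924 km/s.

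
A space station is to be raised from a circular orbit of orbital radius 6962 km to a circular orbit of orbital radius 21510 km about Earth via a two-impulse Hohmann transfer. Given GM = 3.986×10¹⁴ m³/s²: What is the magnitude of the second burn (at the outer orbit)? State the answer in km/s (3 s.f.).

r₁ = 6962 km = 6.962×10⁶ m.
r₂ = 21510 km = 2.151×10⁷ m.
Transfer ellipse a_t = (r₁ + r₂)/2 = 1.424×10⁷ m.
At r₁: circular v_c1 = √(μ/r₁) = 7567 m/s; transfer-perigee v_p = √[μ(2/r₁ − 1/a_t)] = 9301 m/s.
At r₂: circular v_c2 = √(μ/r₂) = 4305 m/s; transfer-apogee v_a = √[μ(2/r₂ − 1/a_t)] = 3010 m/s.
Δv₂ = v_c2 − v_a = 1294 m/s.
= 1.294 km/s.

Δv ≈ 1.29 km/s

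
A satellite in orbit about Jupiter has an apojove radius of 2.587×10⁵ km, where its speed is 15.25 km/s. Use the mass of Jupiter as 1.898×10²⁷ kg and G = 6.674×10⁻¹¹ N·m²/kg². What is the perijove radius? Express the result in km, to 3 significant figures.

perijove radius ≈ 80600 km

μ = GM = 6.674×10⁻¹¹ × 1.898×10²⁷ = 1.267×10¹⁷ m³/s².
r_a = 2.587×10⁸ m.
Specific energy ε = v²/2 − μ/r = -3.734×10⁸ J/kg, so a = −μ/(2ε) = 1.696×10⁸ m.
The apsides satisfy r_p + r_a = 2a, so the perijove radius is 2a − r_a = 8.057×10⁷ m = 80569 km.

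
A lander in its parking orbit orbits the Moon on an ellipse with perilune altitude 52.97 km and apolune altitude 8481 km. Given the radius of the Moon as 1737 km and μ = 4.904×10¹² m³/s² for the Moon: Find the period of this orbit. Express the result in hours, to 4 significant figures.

r_p = 1737 + 52.97 = 1790.0 km = 1.7900×10⁶ m.
r_a = 1737 + 8481 = 10218 km = 1.0218×10⁷ m.
Semi-major axis a = (r_p + r_a)/2 = (1790.0 + 10218)/2 = 6004.0 km = 6.004×10⁶ m.
By Kepler's third law T = 2π√(a³/μ) = 2π × 6.643×10³ = 4.174×10⁴ s.
= 11.59 hours.

T ≈ 11.59 hours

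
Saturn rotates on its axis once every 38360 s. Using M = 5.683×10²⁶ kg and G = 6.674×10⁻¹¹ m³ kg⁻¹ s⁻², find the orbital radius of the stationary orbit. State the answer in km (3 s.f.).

r_sync ≈ 1.12×10⁵ km

μ = GM = 6.674×10⁻¹¹ × 5.683×10²⁶ = 3.793×10¹⁶ m³/s².
A synchronous orbit has period T, so by Kepler's third law a = (μT²/4π²)^(1/3).
μT²/4π² = 3.793×10¹⁶ × (3.836×10⁴)² / 39.48 = 1.414×10²⁴ m³.
a = 1.122×10⁸ m = 1.1223×10⁵ km.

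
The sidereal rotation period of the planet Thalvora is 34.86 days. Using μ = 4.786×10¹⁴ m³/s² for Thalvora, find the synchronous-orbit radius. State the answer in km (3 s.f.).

r_sync ≈ 4.79×10⁵ km

T = 34.86 days = 3.012×10⁶ s.
A synchronous orbit has period T, so by Kepler's third law a = (μT²/4π²)^(1/3).
μT²/4π² = 4.786×10¹⁴ × (3.012×10⁶)² / 39.48 = 1.100×10²⁶ m³.
a = 4.791×10⁸ m = 4.7911×10⁵ km.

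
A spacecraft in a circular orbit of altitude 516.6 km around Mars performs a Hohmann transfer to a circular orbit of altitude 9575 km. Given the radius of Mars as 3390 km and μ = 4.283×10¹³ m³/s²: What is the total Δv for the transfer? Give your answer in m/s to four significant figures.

r₁ = 3390 + 516.6 = 3906.6 km = 3.9066×10⁶ m.
r₂ = 3390 + 9575 = 12965 km = 1.2965×10⁷ m.
Transfer ellipse a_t = (r₁ + r₂)/2 = 8.436×10⁶ m.
At r₁: circular v_c1 = √(μ/r₁) = 3311 m/s; transfer-periapsis v_p = √[μ(2/r₁ − 1/a_t)] = 4105 m/s.
Δv₁ = v_p − v_c1 = 793.7 m/s.
At r₂: circular v_c2 = √(μ/r₂) = 1818 m/s; transfer-apoapsis v_a = √[μ(2/r₂ − 1/a_t)] = 1237 m/s.
Δv₂ = v_c2 − v_a = 580.7 m/s.
Total Δv = Δv₁ + Δv₂ = 1374 m/s.

Δv_total ≈ 1374 m/s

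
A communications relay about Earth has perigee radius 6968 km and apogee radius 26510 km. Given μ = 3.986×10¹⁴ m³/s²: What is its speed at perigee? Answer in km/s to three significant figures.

Semi-major axis a = (r_p + r_a)/2 = 16739 km = 1.674×10⁷ m.
Vis-viva: v² = μ(2/r − 1/a) = 3.986×10¹⁴ × (2.870×10⁻⁷ − 5.974×10⁻⁸) = 9.060×10⁷ m²/s².
v = 9518 m/s = 9.518 km/s.

v ≈ 9.52 km/s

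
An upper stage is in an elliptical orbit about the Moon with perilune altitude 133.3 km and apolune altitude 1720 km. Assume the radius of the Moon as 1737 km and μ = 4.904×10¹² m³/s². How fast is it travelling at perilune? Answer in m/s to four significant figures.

v ≈ 1845 m/s

r_p = 1737 + 133.3 = 1870.3 km = 1.8703×10⁶ m.
r_a = 1737 + 1720 = 3457.0 km = 3.4570×10⁶ m.
Semi-major axis a = (r_p + r_a)/2 = 2663.7 km = 2.664×10⁶ m.
Vis-viva: v² = μ(2/r − 1/a) = 4.904×10¹² × (1.069×10⁻⁶ − 3.754×10⁻⁷) = 3.403×10⁶ m²/s².
v = 1845 m/s.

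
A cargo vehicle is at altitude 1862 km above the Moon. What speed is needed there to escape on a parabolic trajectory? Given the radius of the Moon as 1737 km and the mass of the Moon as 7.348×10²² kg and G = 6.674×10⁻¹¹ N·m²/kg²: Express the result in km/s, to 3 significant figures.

μ = GM = 6.674×10⁻¹¹ × 7.348×10²² = 4.904×10¹² m³/s².
r = 1737 + 1862 = 3599.0 km = 3.5990×10⁶ m.
Escape speed v_esc = √(2μ/r) = √(2 × 4.904×10¹² / 3.599×10⁶) = √(2.725×10⁶) = 1651 m/s.
= 1.651 km/s.

v_esc ≈ 1.65 km/s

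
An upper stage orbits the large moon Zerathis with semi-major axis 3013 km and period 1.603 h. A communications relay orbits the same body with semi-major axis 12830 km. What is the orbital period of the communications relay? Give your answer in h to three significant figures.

T₂ ≈ 14.1 h

Kepler's third law: T² ∝ a³, so T₂ = T₁ (a₂/a₁)^(3/2).
a₂/a₁ = 4.258, (a₂/a₁)^(3/2) = 8.787.
T₂ = 1.603 × 8.787 = 14.09 h.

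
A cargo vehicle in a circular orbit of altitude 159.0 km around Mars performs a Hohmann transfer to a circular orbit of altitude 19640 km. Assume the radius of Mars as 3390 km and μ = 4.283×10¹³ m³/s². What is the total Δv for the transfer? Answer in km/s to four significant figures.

Δv_total ≈ 1.758 km/s

r₁ = 3390 + 159.0 = 3549.0 km = 3.5490×10⁶ m.
r₂ = 3390 + 19640 = 23030 km = 2.3030×10⁷ m.
Transfer ellipse a_t = (r₁ + r₂)/2 = 1.329×10⁷ m.
At r₁: circular v_c1 = √(μ/r₁) = 3474 m/s; transfer-periapsis v_p = √[μ(2/r₁ − 1/a_t)] = 4573 m/s.
Δv₁ = v_p − v_c1 = 1099 m/s.
At r₂: circular v_c2 = √(μ/r₂) = 1364 m/s; transfer-apoapsis v_a = √[μ(2/r₂ − 1/a_t)] = 704.7 m/s.
Δv₂ = v_c2 − v_a = 659.0 m/s.
Total Δv = Δv₁ + Δv₂ = 1758 m/s = 1.758 km/s.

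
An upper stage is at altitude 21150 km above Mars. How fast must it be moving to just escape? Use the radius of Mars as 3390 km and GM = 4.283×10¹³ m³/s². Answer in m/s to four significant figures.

v_esc ≈ 1868 m/s

r = 3390 + 21150 = 24540 km = 2.4540×10⁷ m.
Escape speed v_esc = √(2μ/r) = √(2 × 4.283×10¹³ / 2.454×10⁷) = √(3.491×10⁶) = 1868 m/s.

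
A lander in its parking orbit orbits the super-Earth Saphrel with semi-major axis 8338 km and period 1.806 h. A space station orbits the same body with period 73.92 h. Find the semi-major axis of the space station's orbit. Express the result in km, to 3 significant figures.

Kepler's third law: a³ ∝ T², so a₂ = a₁ (T₂/T₁)^(2/3).
T₂/T₁ = 40.93, (T₂/T₁)^(2/3) = 11.88.
a₂ = 8338 × 11.88 = 99030 km.

a₂ ≈ 99000 km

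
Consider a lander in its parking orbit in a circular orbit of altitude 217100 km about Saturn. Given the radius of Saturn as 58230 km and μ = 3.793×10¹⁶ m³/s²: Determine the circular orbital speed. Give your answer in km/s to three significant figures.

r = 58230 + 217100 = 275330 km = 2.7533×10⁸ m.
For a circular orbit v = √(μ/r) = √(3.793×10¹⁶ / 2.753×10⁸) = √(1.378×10⁸) = 11740 m/s.
That is 11.74 km/s.

v ≈ 11.7 km/s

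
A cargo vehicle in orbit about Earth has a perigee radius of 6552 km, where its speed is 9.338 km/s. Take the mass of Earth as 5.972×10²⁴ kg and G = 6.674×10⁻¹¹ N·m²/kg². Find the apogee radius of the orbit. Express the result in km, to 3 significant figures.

μ = GM = 6.674×10⁻¹¹ × 5.972×10²⁴ = 3.986×10¹⁴ m³/s².
r_p = 6.552×10⁶ m.
Specific energy ε = v²/2 − μ/r = -1.723×10⁷ J/kg, so a = −μ/(2ε) = 1.156×10⁷ m.
The apsides satisfy r_p + r_a = 2a, so the apogee radius is 2a − r_p = 1.658×10⁷ m = 16577 km.

apogee radius ≈ 16600 km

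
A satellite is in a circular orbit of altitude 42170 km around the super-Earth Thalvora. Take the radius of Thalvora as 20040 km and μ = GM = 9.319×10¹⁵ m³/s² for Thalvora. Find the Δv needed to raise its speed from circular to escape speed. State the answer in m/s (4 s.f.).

Δv ≈ 5070 m/s

r = 20040 + 42170 = 62210 km = 6.2210×10⁷ m.
Circular speed v_c = √(μ/r) = 12240 m/s.
Escape speed v_esc = √(2μ/r) = √2 × v_c = 17310 m/s.
Δv = v_esc − v_c = 5070 m/s.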